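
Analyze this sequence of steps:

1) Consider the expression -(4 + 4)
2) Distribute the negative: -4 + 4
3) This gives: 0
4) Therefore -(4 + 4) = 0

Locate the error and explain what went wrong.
Step 2: Distribute the negative: -4 + 4

Step 2 incorrectly distributes the negative sign. The correct distribution is -(4 + 4) = -4 - 4 = -8. The negative must be applied to both terms, not just the first. The error treats -(4 + 4) as -4 + 4, which equals 0 instead of -8.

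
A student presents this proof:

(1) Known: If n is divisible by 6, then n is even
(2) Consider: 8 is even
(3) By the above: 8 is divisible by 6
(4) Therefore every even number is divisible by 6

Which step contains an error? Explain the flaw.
Step 3: By the above: 8 is divisible by 6

Step 3 commits the fallacy of affirming the consequent. The known fact 'divisible by 6 → even' does NOT imply 'even → divisible by 6'. That would be the converse, which is false. For example, 8 is even but 8 ÷ 6 = 1.33, which is not an integer.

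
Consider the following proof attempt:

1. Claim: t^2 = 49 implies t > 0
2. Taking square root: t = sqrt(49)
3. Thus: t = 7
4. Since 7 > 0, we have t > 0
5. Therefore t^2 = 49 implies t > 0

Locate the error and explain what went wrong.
Step 2: Taking square root: t = sqrt(49)

Step 2 takes the square root and assumes the positive root only. The equation t^2 = 49 actually has two solutions: t = 7 and t = -7. The proof silently assumes t > 0 without justification, then uses this assumption to conclude t > 0, which is circular. The counterexample t = -7 shows the claim is false.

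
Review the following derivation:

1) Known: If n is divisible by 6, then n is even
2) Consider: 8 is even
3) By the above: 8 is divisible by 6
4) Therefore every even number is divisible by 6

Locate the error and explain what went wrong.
Step 3: By the above: 8 is divisible by 6

Step 3 commits the fallacy of affirming the consequent. The known fact 'divisible by 6 → even' does NOT imply 'even → divisible by 6'. That would be the converse, which is false. For example, 8 is even but 8 ÷ 6 = 1.33, which is not an integer.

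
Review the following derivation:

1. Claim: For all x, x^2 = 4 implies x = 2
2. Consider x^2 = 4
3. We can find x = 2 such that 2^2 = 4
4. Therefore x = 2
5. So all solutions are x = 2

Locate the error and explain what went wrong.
Step 4: Therefore x = 2

Step 4 incorrectly concludes that x = 2 is the only solution. The proof shows that x = 2 is A solution (existence), but does not show it is the ONLY solution (uniqueness). In fact, x = -2 is also a solution since (-2)^2 = 4. Finding one solution doesn't prove there are no others.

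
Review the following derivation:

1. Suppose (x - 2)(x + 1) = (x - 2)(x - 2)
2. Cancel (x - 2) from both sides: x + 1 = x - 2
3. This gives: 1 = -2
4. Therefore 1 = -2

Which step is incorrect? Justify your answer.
Step 2: Cancel (x - 2) from both sides: x + 1 = x - 2

Step 2 cancels (x - 2) from both sides. This is only valid if (x - 2) ≠ 0, i.e., x ≠ 2. When x = 2, both sides equal zero regardless of the other factors. The correct approach requires considering x = 2 as a separate case.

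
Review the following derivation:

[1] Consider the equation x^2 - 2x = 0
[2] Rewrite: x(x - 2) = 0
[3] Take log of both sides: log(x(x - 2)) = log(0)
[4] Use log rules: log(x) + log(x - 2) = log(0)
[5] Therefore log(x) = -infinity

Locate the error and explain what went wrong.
Step 3: Take log of both sides: log(x(x - 2)) = log(0)

Step 3 takes the logarithm of both sides, resulting in log(0) on the right side. The logarithm is only defined for positive numbers; log(0) is undefined (approaches negative infinity). This operation is invalid.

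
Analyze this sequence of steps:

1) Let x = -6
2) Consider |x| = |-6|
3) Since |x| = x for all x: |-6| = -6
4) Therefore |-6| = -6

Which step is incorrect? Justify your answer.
Step 3: Since |x| = x for all x: |-6| = -6

Step 3 incorrectly states that |x| = x for all x. The correct definition is |x| = x when x >= 0, and |x| = -x when x < 0. Since -6 < 0, we have |-6| = -(-6) = 6, not -6.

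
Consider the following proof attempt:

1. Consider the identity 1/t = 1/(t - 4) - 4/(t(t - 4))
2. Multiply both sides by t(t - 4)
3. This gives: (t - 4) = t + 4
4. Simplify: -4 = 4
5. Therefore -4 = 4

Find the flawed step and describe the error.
Step 3: This gives: (t - 4) = t + 4

Step 3 makes a sign error when clearing denominators. Multiplying -4/(t(t - 4)) by t(t - 4) gives -4, not +4. The correct result is (t - 4) = t - 4, which is trivially true, not (t - 4) = t + 4. (Step 1 is a valid identity: 1/(t - 4) - 4/(t(t - 4)) = (t - 4)/(t(t - 4)) = 1/t.)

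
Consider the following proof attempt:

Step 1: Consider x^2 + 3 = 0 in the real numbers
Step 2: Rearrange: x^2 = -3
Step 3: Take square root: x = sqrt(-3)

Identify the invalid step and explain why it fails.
Step 3: Take square root: x = sqrt(-3)

Step 3 takes the square root of -3, which is negative. In the real number system, the square root of a negative number is undefined. The equation x^2 + 3 = 0 has no real solutions. Square roots of negative numbers only exist in the complex numbers.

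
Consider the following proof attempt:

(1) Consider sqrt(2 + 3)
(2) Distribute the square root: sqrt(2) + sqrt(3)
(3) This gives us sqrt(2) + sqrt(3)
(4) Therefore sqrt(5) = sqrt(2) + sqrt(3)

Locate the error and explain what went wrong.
Step 2: Distribute the square root: sqrt(2) + sqrt(3)

Step 2 incorrectly 'distributes' the square root over addition. The square root function does not distribute: sqrt(a + b) ≠ sqrt(a) + sqrt(b). In fact, sqrt(2 + 3) = sqrt(5) ≈ 2.2361, while sqrt(2) + sqrt(3) ≈ 3.1463.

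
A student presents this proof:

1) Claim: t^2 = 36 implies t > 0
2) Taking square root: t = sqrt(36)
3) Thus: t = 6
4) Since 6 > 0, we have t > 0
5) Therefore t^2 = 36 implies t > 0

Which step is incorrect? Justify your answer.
Step 2: Taking square root: t = sqrt(36)

Step 2 takes the square root and assumes the positive root only. The equation t^2 = 36 actually has two solutions: t = 6 and t = -6. The proof silently assumes t > 0 without justification, then uses this assumption to conclude t > 0, which is circular. The counterexample t = -6 shows the claim is false.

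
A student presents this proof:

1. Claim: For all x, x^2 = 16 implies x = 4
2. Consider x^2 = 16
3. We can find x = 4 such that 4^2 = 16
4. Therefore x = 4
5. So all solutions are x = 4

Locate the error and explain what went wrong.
Step 4: Therefore x = 4

Step 4 incorrectly concludes that x = 4 is the only solution. The proof shows that x = 4 is A solution (existence), but does not show it is the ONLY solution (uniqueness). In fact, x = -4 is also a solution since (-4)^2 = 16. Finding one solution doesn't prove there are no others.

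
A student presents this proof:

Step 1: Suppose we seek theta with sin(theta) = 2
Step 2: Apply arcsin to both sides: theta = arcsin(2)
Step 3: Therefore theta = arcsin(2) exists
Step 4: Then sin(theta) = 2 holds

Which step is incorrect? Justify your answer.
Step 2: Apply arcsin to both sides: theta = arcsin(2)

Step 2 applies arcsin to 2. However, arcsin(x) is only defined for x in [-1, 1] because sin(theta) can only produce values in that range. Since |2| > 1, arcsin(2) is undefined. There is no angle whose sine equals 2.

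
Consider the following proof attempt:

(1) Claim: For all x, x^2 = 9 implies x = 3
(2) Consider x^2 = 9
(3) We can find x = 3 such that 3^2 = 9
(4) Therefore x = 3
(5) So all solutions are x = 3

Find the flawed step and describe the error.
Step 4: Therefore x = 3

Step 4 incorrectly concludes that x = 3 is the only solution. The proof shows that x = 3 is A solution (existence), but does not show it is the ONLY solution (uniqueness). In fact, x = -3 is also a solution since (-3)^2 = 9. Finding one solution doesn't prove there are no others.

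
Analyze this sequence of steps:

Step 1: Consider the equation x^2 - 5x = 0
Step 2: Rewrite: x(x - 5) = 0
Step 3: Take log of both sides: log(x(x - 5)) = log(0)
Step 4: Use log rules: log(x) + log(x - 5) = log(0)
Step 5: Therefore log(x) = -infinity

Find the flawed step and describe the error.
Step 3: Take log of both sides: log(x(x - 5)) = log(0)

Step 3 takes the logarithm of both sides, resulting in log(0) on the right side. The logarithm is only defined for positive numbers; log(0) is undefined (approaches negative infinity). This operation is invalid.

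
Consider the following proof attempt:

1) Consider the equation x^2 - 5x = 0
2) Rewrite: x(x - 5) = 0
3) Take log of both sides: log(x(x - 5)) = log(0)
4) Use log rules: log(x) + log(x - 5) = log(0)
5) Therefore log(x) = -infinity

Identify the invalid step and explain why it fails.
Step 3: Take log of both sides: log(x(x - 5)) = log(0)

Step 3 takes the logarithm of both sides, resulting in log(0) on the right side. The logarithm is only defined for positive numbers; log(0) is undefined (approaches negative infinity). This operation is invalid.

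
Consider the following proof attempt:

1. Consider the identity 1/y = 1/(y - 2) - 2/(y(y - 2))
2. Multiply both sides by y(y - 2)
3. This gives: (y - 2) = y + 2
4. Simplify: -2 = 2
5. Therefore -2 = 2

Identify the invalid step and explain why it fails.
Step 3: This gives: (y - 2) = y + 2

Step 3 makes a sign error when clearing denominators. Multiplying -2/(y(y - 2)) by y(y - 2) gives -2, not +2. The correct result is (y - 2) = y - 2, which is trivially true, not (y - 2) = y + 2. (Step 1 is a valid identity: 1/(y - 2) - 2/(y(y - 2)) = (y - 2)/(y(y - 2)) = 1/y.)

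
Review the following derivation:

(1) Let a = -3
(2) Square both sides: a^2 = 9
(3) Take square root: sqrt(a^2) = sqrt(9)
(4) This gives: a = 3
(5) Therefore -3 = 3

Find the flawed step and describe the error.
Step 4: This gives: a = 3

Step 4 incorrectly states that sqrt(a^2) = a. The correct identity is sqrt(a^2) = |a|. Since a = -3 < 0, we have sqrt(a^2) = |-3| = 3, not a = -3.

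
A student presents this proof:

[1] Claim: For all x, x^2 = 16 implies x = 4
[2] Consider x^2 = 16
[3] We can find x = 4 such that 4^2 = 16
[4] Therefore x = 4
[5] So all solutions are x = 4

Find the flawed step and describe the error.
Step 4: Therefore x = 4

Step 4 incorrectly concludes that x = 4 is the only solution. The proof shows that x = 4 is A solution (existence), but does not show it is the ONLY solution (uniqueness). In fact, x = -4 is also a solution since (-4)^2 = 16. Finding one solution doesn't prove there are no others.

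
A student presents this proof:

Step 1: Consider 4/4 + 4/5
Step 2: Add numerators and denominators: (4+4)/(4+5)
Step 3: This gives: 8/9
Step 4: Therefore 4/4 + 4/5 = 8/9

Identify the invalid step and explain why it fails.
Step 2: Add numerators and denominators: (4+4)/(4+5)

Step 2 incorrectly adds fractions by separately adding numerators and denominators. This is wrong. The correct method requires a common denominator: 4/4 + 4/5 = (4×5 + 4×4)/(4×5) = 36/20 = 9/5. The method used gives 8/9, which is different.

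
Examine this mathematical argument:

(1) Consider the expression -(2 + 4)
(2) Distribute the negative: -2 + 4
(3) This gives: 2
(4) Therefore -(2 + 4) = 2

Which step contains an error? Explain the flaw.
Step 2: Distribute the negative: -2 + 4

Step 2 incorrectly distributes the negative sign. The correct distribution is -(2 + 4) = -2 - 4 = -6. The negative must be applied to both terms, not just the first. The error treats -(2 + 4) as -2 + 4, which equals 2 instead of -6.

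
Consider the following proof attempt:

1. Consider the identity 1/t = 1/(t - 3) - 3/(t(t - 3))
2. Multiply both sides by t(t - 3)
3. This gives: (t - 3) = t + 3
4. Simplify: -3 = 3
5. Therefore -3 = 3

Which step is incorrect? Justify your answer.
Step 3: This gives: (t - 3) = t + 3

Step 3 makes a sign error when clearing denominators. Multiplying -3/(t(t - 3)) by t(t - 3) gives -3, not +3. The correct result is (t - 3) = t - 3, which is trivially true, not (t - 3) = t + 3. (Step 1 is a valid identity: 1/(t - 3) - 3/(t(t - 3)) = (t - 3)/(t(t - 3)) = 1/t.)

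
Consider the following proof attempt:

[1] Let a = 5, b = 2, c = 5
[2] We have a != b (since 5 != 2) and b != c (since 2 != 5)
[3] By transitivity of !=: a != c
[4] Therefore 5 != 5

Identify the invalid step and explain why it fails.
Step 3: By transitivity of !=: a != c

Step 3 incorrectly applies transitivity to the '!=' relation. Transitivity states: if a R b and b R c, then a R c. However, '!=' is not transitive. Counterexample: 5 != 2 and 2 != 5, but 5 = 5 (both equal 5). Transitivity holds for relations like <, <=, =, but not for !=.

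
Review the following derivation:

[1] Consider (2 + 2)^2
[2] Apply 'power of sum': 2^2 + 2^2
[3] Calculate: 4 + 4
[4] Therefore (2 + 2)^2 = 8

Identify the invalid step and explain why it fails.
Step 2: Apply 'power of sum': 2^2 + 2^2

Step 2 incorrectly applies a non-existent rule '(a+b)^n = a^n + b^n'. This is false in general. The correct expansion uses the binomial theorem. The actual value is (2 + 2)^2 = 4^2 = 16, not 8.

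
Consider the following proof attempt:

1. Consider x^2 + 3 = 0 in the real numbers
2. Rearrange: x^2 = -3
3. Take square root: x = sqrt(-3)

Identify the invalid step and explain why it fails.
Step 3: Take square root: x = sqrt(-3)

Step 3 takes the square root of -3, which is negative. In the real number system, the square root of a negative number is undefined. The equation x^2 + 3 = 0 has no real solutions. Square roots of negative numbers only exist in the complex numbers.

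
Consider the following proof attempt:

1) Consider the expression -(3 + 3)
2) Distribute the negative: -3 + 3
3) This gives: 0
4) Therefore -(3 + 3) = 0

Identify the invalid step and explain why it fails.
Step 2: Distribute the negative: -3 + 3

Step 2 incorrectly distributes the negative sign. The correct distribution is -(3 + 3) = -3 - 3 = -6. The negative must be applied to both terms, not just the first. The error treats -(3 + 3) as -3 + 3, which equals 0 instead of -6.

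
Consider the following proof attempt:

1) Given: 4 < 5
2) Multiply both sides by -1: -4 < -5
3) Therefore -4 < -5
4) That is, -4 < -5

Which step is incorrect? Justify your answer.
Step 2: Multiply both sides by -1: -4 < -5

Step 2 multiplies both sides by -1 but fails to reverse the inequality sign. When multiplying (or dividing) an inequality by a negative number, the direction must be reversed. Since 4 < 5, we should get -4 > -5, i.e., -4 > -5.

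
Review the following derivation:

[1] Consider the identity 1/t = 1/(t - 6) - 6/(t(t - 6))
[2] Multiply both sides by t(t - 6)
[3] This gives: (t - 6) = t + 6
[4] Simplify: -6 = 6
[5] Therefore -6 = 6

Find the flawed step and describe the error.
Step 3: This gives: (t - 6) = t + 6

Step 3 makes a sign error when clearing denominators. Multiplying -6/(t(t - 6)) by t(t - 6) gives -6, not +6. The correct result is (t - 6) = t - 6, which is trivially true, not (t - 6) = t + 6. (Step 1 is a valid identity: 1/(t - 6) - 6/(t(t - 6)) = (t - 6)/(t(t - 6)) = 1/t.)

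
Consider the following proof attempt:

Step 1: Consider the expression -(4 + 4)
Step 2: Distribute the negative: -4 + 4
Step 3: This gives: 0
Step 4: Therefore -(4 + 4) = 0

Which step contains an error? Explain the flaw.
Step 2: Distribute the negative: -4 + 4

Step 2 incorrectly distributes the negative sign. The correct distribution is -(4 + 4) = -4 - 4 = -8. The negative must be applied to both terms, not just the first. The error treats -(4 + 4) as -4 + 4, which equals 0 instead of -8.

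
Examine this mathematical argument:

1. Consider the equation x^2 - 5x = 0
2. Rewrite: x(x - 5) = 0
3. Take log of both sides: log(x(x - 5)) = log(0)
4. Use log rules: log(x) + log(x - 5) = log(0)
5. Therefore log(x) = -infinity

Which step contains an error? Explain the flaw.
Step 3: Take log of both sides: log(x(x - 5)) = log(0)

Step 3 takes the logarithm of both sides, resulting in log(0) on the right side. The logarithm is only defined for positive numbers; log(0) is undefined (approaches negative infinity). This operation is invalid.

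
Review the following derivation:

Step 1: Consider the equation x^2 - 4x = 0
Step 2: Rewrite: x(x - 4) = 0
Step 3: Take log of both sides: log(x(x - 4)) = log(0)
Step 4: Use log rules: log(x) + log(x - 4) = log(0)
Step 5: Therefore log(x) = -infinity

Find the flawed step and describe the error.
Step 3: Take log of both sides: log(x(x - 4)) = log(0)

Step 3 takes the logarithm of both sides, resulting in log(0) on the right side. The logarithm is only defined for positive numbers; log(0) is undefined (approaches negative infinity). This operation is invalid.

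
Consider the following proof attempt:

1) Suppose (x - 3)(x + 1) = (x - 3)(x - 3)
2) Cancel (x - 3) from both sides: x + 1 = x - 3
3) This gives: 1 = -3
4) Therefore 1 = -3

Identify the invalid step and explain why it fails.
Step 2: Cancel (x - 3) from both sides: x + 1 = x - 3

Step 2 cancels (x - 3) from both sides. This is only valid if (x - 3) ≠ 0, i.e., x ≠ 3. When x = 3, both sides equal zero regardless of the other factors. The correct approach requires considering x = 3 as a separate case.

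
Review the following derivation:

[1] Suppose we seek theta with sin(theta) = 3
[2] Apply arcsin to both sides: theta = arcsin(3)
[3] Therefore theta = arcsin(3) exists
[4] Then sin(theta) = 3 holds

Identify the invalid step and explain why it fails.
Step 2: Apply arcsin to both sides: theta = arcsin(3)

Step 2 applies arcsin to 3. However, arcsin(x) is only defined for x in [-1, 1] because sin(theta) can only produce values in that range. Since |3| > 1, arcsin(3) is undefined. There is no angle whose sine equals 3.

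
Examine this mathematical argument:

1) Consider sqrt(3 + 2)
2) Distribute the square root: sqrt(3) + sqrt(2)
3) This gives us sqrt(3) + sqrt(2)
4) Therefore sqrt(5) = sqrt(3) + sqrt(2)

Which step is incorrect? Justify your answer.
Step 2: Distribute the square root: sqrt(3) + sqrt(2)

Step 2 incorrectly 'distributes' the square root over addition. The square root function does not distribute: sqrt(a + b) ≠ sqrt(a) + sqrt(b). In fact, sqrt(3 + 2) = sqrt(5) ≈ 2.2361, while sqrt(3) + sqrt(2) ≈ 3.1463.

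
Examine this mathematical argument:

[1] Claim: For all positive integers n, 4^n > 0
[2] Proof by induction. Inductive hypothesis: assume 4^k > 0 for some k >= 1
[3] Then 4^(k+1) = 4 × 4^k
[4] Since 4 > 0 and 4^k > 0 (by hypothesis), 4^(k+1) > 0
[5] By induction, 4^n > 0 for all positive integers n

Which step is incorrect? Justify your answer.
Step 5: By induction, 4^n > 0 for all positive integers n

Step 5 concludes the proof by induction, but no base case was ever established. A valid induction proof requires: (1) a base case proving 4^1 > 0, and (2) an inductive step showing IF 4^k > 0 THEN 4^(k+1) > 0. Steps 2-4 correctly establish the inductive step, but without the base case the conclusion in step 5 does not follow.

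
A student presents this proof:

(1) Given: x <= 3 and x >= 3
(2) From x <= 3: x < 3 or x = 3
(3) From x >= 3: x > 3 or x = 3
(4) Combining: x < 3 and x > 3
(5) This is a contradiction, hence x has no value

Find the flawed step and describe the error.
Step 4: Combining: x < 3 and x > 3

Step 4 incorrectly combines the conditions. From x <= 3 and x >= 3, the intersection is x = 3. The error treats the 'or' cases as 'and' requirements. The correct conclusion is that x = 3 is the unique solution, not that no solution exists.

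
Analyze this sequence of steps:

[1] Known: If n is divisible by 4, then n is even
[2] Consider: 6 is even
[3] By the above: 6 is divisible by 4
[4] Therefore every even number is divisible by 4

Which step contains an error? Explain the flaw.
Step 3: By the above: 6 is divisible by 4

Step 3 commits the fallacy of affirming the consequent. The known fact 'divisible by 4 → even' does NOT imply 'even → divisible by 4'. That would be the converse, which is false. For example, 6 is even but 6 ÷ 4 = 1.50, which is not an integer.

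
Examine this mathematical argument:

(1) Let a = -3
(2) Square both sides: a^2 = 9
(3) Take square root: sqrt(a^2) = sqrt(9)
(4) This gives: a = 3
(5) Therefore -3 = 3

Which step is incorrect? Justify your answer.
Step 4: This gives: a = 3

Step 4 incorrectly states that sqrt(a^2) = a. The correct identity is sqrt(a^2) = |a|. Since a = -3 < 0, we have sqrt(a^2) = |-3| = 3, not a = -3.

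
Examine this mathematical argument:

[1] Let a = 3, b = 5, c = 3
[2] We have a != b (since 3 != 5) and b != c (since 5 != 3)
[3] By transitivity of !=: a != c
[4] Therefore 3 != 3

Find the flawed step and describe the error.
Step 3: By transitivity of !=: a != c

Step 3 incorrectly applies transitivity to the '!=' relation. Transitivity states: if a R b and b R c, then a R c. However, '!=' is not transitive. Counterexample: 3 != 5 and 5 != 3, but 3 = 3 (both equal 3). Transitivity holds for relations like <, <=, =, but not for !=.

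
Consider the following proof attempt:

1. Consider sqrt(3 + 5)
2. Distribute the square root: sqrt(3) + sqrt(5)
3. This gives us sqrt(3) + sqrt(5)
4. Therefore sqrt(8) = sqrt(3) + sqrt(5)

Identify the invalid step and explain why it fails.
Step 2: Distribute the square root: sqrt(3) + sqrt(5)

Step 2 incorrectly 'distributes' the square root over addition. The square root function does not distribute: sqrt(a + b) ≠ sqrt(a) + sqrt(b). In fact, sqrt(3 + 5) = sqrt(8) ≈ 2.8284, while sqrt(3) + sqrt(5) ≈ 3.9681.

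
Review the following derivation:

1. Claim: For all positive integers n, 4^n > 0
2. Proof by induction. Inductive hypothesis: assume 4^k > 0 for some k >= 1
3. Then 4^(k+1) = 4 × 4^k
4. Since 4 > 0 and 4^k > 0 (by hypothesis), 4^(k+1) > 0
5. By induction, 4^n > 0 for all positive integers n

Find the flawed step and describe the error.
Step 5: By induction, 4^n > 0 for all positive integers n

Step 5 concludes the proof by induction, but no base case was ever established. A valid induction proof requires: (1) a base case proving 4^1 > 0, and (2) an inductive step showing IF 4^k > 0 THEN 4^(k+1) > 0. Steps 2-4 correctly establish the inductive step, but without the base case the conclusion in step 5 does not follow.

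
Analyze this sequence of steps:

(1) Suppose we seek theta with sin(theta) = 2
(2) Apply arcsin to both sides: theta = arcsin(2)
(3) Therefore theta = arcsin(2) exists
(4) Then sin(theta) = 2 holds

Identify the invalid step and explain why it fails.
Step 2: Apply arcsin to both sides: theta = arcsin(2)

Step 2 applies arcsin to 2. However, arcsin(x) is only defined for x in [-1, 1] because sin(theta) can only produce values in that range. Since |2| > 1, arcsin(2) is undefined. There is no angle whose sine equals 2.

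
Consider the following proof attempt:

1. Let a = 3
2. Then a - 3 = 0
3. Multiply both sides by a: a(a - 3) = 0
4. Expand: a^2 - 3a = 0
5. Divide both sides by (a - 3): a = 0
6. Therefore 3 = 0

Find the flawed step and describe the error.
Step 5: Divide both sides by (a - 3): a = 0

Step 5 divides both sides by (a - 3). However, since a = 3, we have (a - 3) = 0. Division by zero is undefined, making this step invalid.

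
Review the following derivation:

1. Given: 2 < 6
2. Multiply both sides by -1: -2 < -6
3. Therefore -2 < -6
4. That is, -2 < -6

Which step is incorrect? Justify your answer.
Step 2: Multiply both sides by -1: -2 < -6

Step 2 multiplies both sides by -1 but fails to reverse the inequality sign. When multiplying (or dividing) an inequality by a negative number, the direction must be reversed. Since 2 < 6, we should get -2 > -6, i.e., -2 > -6.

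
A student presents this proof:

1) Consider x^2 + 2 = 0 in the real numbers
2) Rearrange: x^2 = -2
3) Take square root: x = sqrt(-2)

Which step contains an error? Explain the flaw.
Step 3: Take square root: x = sqrt(-2)

Step 3 takes the square root of -2, which is negative. In the real number system, the square root of a negative number is undefined. The equation x^2 + 2 = 0 has no real solutions. Square roots of negative numbers only exist in the complex numbers.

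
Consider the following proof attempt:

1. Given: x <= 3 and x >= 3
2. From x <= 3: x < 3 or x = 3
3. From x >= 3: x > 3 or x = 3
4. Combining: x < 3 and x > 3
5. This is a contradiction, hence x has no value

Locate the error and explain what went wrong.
Step 4: Combining: x < 3 and x > 3

Step 4 incorrectly combines the conditions. From x <= 3 and x >= 3, the intersection is x = 3. The error treats the 'or' cases as 'and' requirements. The correct conclusion is that x = 3 is the unique solution, not that no solution exists.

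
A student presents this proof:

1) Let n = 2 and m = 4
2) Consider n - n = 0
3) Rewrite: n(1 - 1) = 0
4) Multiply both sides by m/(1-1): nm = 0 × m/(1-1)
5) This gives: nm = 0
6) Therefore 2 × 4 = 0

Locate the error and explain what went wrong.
Step 4: Multiply both sides by m/(1-1): nm = 0 × m/(1-1)

Step 4 multiplies both sides by m/(1-1). However, 1-1 = 0, so this is multiplication by m/0, which is undefined. We cannot multiply by an undefined expression.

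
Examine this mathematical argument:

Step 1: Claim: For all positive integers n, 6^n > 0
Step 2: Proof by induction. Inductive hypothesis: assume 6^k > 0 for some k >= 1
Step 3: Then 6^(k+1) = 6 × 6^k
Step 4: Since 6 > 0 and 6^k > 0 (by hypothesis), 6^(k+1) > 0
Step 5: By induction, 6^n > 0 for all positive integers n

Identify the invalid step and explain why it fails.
Step 5: By induction, 6^n > 0 for all positive integers n

Step 5 concludes the proof by induction, but no base case was ever established. A valid induction proof requires: (1) a base case proving 6^1 > 0, and (2) an inductive step showing IF 6^k > 0 THEN 6^(k+1) > 0. Steps 2-4 correctly establish the inductive step, but without the base case the conclusion in step 5 does not follow.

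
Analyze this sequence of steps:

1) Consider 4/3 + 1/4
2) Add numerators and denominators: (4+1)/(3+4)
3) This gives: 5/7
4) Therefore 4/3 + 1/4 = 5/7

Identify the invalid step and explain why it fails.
Step 2: Add numerators and denominators: (4+1)/(3+4)

Step 2 incorrectly adds fractions by separately adding numerators and denominators. This is wrong. The correct method requires a common denominator: 4/3 + 1/4 = (4×4 + 1×3)/(3×4) = 19/12 = 19/12. The method used gives 5/7, which is different.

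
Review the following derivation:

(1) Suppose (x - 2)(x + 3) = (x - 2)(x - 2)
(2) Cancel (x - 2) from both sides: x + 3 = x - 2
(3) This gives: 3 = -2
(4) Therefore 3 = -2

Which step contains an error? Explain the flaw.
Step 2: Cancel (x - 2) from both sides: x + 3 = x - 2

Step 2 cancels (x - 2) from both sides. This is only valid if (x - 2) ≠ 0, i.e., x ≠ 2. When x = 2, both sides equal zero regardless of the other factors. The correct approach requires considering x = 2 as a separate case.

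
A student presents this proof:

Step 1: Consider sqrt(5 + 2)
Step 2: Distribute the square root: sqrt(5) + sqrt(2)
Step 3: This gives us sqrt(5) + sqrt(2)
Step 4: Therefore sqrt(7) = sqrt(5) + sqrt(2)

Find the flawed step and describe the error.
Step 2: Distribute the square root: sqrt(5) + sqrt(2)

Step 2 incorrectly 'distributes' the square root over addition. The square root function does not distribute: sqrt(a + b) ≠ sqrt(a) + sqrt(b). In fact, sqrt(5 + 2) = sqrt(7) ≈ 2.6458, while sqrt(5) + sqrt(2) ≈ 3.6503.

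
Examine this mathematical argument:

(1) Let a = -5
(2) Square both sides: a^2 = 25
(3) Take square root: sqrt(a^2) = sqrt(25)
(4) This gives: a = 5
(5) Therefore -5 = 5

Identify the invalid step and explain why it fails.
Step 4: This gives: a = 5

Step 4 incorrectly states that sqrt(a^2) = a. The correct identity is sqrt(a^2) = |a|. Since a = -5 < 0, we have sqrt(a^2) = |-5| = 5, not a = -5.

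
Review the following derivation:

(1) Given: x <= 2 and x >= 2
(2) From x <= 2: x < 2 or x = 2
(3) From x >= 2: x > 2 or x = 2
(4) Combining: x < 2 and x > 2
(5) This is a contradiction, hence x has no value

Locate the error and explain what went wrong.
Step 4: Combining: x < 2 and x > 2

Step 4 incorrectly combines the conditions. From x <= 2 and x >= 2, the intersection is x = 2. The error treats the 'or' cases as 'and' requirements. The correct conclusion is that x = 2 is the unique solution, not that no solution exists.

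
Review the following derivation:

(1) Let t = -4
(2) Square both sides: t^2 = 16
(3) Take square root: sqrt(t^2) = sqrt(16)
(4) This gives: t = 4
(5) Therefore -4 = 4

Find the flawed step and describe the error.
Step 4: This gives: t = 4

Step 4 incorrectly states that sqrt(t^2) = t. The correct identity is sqrt(t^2) = |t|. Since t = -4 < 0, we have sqrt(t^2) = |-4| = 4, not t = -4.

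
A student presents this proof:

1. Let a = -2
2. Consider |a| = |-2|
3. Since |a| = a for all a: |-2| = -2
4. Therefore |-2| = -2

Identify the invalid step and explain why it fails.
Step 3: Since |a| = a for all a: |-2| = -2

Step 3 incorrectly states that |a| = a for all a. The correct definition is |a| = a when a >= 0, and |a| = -a when a < 0. Since -2 < 0, we have |-2| = -(-2) = 2, not -2.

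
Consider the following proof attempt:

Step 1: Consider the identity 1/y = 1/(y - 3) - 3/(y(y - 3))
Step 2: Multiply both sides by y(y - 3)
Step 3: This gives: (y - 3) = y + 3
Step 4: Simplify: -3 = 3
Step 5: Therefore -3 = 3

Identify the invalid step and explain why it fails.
Step 3: This gives: (y - 3) = y + 3

Step 3 makes a sign error when clearing denominators. Multiplying -3/(y(y - 3)) by y(y - 3) gives -3, not +3. The correct result is (y - 3) = y - 3, which is trivially true, not (y - 3) = y + 3. (Step 1 is a valid identity: 1/(y - 3) - 3/(y(y - 3)) = (y - 3)/(y(y - 3)) = 1/y.)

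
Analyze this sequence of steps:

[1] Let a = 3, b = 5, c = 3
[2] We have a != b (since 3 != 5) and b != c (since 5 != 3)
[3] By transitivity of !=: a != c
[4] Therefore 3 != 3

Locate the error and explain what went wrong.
Step 3: By transitivity of !=: a != c

Step 3 incorrectly applies transitivity to the '!=' relation. Transitivity states: if a R b and b R c, then a R c. However, '!=' is not transitive. Counterexample: 3 != 5 and 5 != 3, but 3 = 3 (both equal 3). Transitivity holds for relations like <, <=, =, but not for !=.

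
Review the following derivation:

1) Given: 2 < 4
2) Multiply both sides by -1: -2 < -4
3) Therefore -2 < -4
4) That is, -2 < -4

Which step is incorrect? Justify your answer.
Step 2: Multiply both sides by -1: -2 < -4

Step 2 multiplies both sides by -1 but fails to reverse the inequality sign. When multiplying (or dividing) an inequality by a negative number, the direction must be reversed. Since 2 < 4, we should get -2 > -4, i.e., -2 > -4.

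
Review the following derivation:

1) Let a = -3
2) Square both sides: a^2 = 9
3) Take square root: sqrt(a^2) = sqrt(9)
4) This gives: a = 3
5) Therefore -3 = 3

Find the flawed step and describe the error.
Step 4: This gives: a = 3

Step 4 incorrectly states that sqrt(a^2) = a. The correct identity is sqrt(a^2) = |a|. Since a = -3 < 0, we have sqrt(a^2) = |-3| = 3, not a = -3.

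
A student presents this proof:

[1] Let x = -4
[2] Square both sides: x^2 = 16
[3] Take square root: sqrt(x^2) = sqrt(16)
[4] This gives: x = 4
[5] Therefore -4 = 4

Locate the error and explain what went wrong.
Step 4: This gives: x = 4

Step 4 incorrectly states that sqrt(x^2) = x. The correct identity is sqrt(x^2) = |x|. Since x = -4 < 0, we have sqrt(x^2) = |-4| = 4, not x = -4.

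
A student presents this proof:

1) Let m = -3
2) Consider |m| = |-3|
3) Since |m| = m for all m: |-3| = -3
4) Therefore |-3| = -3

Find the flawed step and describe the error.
Step 3: Since |m| = m for all m: |-3| = -3

Step 3 incorrectly states that |m| = m for all m. The correct definition is |m| = m when m >= 0, and |m| = -m when m < 0. Since -3 < 0, we have |-3| = -(-3) = 3, not -3.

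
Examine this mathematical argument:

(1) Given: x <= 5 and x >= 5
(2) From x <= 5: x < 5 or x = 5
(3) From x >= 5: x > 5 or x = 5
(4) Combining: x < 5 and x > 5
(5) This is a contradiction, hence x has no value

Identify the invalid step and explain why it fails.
Step 4: Combining: x < 5 and x > 5

Step 4 incorrectly combines the conditions. From x <= 5 and x >= 5, the intersection is x = 5. The error treats the 'or' cases as 'and' requirements. The correct conclusion is that x = 5 is the unique solution, not that no solution exists.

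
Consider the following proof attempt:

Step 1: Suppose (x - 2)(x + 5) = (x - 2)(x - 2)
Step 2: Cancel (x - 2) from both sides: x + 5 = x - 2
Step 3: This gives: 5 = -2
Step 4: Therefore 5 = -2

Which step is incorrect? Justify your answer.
Step 2: Cancel (x - 2) from both sides: x + 5 = x - 2

Step 2 cancels (x - 2) from both sides. This is only valid if (x - 2) ≠ 0, i.e., x ≠ 2. When x = 2, both sides equal zero regardless of the other factors. The correct approach requires considering x = 2 as a separate case.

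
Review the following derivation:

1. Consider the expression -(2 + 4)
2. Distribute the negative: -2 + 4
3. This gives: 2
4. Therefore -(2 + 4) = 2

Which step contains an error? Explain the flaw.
Step 2: Distribute the negative: -2 + 4

Step 2 incorrectly distributes the negative sign. The correct distribution is -(2 + 4) = -2 - 4 = -6. The negative must be applied to both terms, not just the first. The error treats -(2 + 4) as -2 + 4, which equals 2 instead of -6.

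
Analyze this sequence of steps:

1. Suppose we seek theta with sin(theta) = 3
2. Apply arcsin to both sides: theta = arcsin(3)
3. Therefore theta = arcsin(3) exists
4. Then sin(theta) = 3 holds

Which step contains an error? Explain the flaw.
Step 2: Apply arcsin to both sides: theta = arcsin(3)

Step 2 applies arcsin to 3. However, arcsin(x) is only defined for x in [-1, 1] because sin(theta) can only produce values in that range. Since |3| > 1, arcsin(3) is undefined. There is no angle whose sine equals 3.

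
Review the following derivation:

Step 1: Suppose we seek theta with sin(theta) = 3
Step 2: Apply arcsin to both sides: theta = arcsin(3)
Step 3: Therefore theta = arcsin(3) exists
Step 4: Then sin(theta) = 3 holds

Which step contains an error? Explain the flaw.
Step 2: Apply arcsin to both sides: theta = arcsin(3)

Step 2 applies arcsin to 3. However, arcsin(x) is only defined for x in [-1, 1] because sin(theta) can only produce values in that range. Since |3| > 1, arcsin(3) is undefined. There is no angle whose sine equals 3.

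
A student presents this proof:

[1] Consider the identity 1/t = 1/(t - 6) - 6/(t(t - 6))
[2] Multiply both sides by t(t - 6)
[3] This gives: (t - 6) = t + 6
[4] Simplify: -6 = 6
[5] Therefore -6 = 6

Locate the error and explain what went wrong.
Step 3: This gives: (t - 6) = t + 6

Step 3 makes a sign error when clearing denominators. Multiplying -6/(t(t - 6)) by t(t - 6) gives -6, not +6. The correct result is (t - 6) = t - 6, which is trivially true, not (t - 6) = t + 6. (Step 1 is a valid identity: 1/(t - 6) - 6/(t(t - 6)) = (t - 6)/(t(t - 6)) = 1/t.)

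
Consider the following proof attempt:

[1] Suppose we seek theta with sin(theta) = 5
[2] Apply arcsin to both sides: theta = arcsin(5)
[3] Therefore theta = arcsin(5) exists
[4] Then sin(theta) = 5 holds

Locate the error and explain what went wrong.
Step 2: Apply arcsin to both sides: theta = arcsin(5)

Step 2 applies arcsin to 5. However, arcsin(x) is only defined for x in [-1, 1] because sin(theta) can only produce values in that range. Since |5| > 1, arcsin(5) is undefined. There is no angle whose sine equals 5.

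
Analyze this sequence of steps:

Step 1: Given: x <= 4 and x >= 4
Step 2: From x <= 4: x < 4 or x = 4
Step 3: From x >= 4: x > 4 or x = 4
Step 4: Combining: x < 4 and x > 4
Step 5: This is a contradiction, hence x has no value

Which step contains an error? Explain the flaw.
Step 4: Combining: x < 4 and x > 4

Step 4 incorrectly combines the conditions. From x <= 4 and x >= 4, the intersection is x = 4. The error treats the 'or' cases as 'and' requirements. The correct conclusion is that x = 4 is the unique solution, not that no solution exists.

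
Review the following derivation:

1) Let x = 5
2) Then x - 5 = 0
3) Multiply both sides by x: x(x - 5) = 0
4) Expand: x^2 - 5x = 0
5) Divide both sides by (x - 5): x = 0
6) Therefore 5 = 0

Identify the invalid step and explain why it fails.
Step 5: Divide both sides by (x - 5): x = 0

Step 5 divides both sides by (x - 5). However, since x = 5, we have (x - 5) = 0. Division by zero is undefined, making this step invalid.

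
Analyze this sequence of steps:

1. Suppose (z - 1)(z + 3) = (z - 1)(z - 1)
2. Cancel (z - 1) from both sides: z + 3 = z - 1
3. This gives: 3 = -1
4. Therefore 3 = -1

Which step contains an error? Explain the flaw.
Step 2: Cancel (z - 1) from both sides: z + 3 = z - 1

Step 2 cancels (z - 1) from both sides. This is only valid if (z - 1) ≠ 0, i.e., z ≠ 1. When z = 1, both sides equal zero regardless of the other factors. The correct approach requires considering z = 1 as a separate case.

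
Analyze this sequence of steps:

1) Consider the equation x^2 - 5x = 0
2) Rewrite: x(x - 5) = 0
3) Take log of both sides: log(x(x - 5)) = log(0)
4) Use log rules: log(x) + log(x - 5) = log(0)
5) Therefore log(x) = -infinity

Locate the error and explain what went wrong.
Step 3: Take log of both sides: log(x(x - 5)) = log(0)

Step 3 takes the logarithm of both sides, resulting in log(0) on the right side. The logarithm is only defined for positive numbers; log(0) is undefined (approaches negative infinity). This operation is invalid.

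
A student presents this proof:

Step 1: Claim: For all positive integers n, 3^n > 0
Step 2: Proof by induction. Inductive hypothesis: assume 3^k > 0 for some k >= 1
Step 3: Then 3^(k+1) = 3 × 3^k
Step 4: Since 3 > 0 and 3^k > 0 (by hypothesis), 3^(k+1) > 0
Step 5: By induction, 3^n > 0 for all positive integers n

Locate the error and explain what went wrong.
Step 5: By induction, 3^n > 0 for all positive integers n

Step 5 concludes the proof by induction, but no base case was ever established. A valid induction proof requires: (1) a base case proving 3^1 > 0, and (2) an inductive step showing IF 3^k > 0 THEN 3^(k+1) > 0. Steps 2-4 correctly establish the inductive step, but without the base case the conclusion in step 5 does not follow.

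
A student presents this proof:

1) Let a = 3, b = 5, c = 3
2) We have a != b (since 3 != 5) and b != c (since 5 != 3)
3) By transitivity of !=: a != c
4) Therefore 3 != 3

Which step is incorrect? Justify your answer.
Step 3: By transitivity of !=: a != c

Step 3 incorrectly applies transitivity to the '!=' relation. Transitivity states: if a R b and b R c, then a R c. However, '!=' is not transitive. Counterexample: 3 != 5 and 5 != 3, but 3 = 3 (both equal 3). Transitivity holds for relations like <, <=, =, but not for !=.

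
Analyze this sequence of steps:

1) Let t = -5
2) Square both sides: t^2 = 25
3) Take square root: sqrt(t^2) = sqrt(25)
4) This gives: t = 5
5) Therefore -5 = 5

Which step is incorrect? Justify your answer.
Step 4: This gives: t = 5

Step 4 incorrectly states that sqrt(t^2) = t. The correct identity is sqrt(t^2) = |t|. Since t = -5 < 0, we have sqrt(t^2) = |-5| = 5, not t = -5.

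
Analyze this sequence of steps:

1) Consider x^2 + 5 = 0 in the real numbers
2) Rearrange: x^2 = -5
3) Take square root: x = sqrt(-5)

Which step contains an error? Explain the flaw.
Step 3: Take square root: x = sqrt(-5)

Step 3 takes the square root of -5, which is negative. In the real number system, the square root of a negative number is undefined. The equation x^2 + 5 = 0 has no real solutions. Square roots of negative numbers only exist in the complex numbers.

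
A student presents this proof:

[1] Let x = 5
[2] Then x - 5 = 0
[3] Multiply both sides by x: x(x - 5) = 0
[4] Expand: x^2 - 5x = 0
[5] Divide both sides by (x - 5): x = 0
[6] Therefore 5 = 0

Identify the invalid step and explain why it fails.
Step 5: Divide both sides by (x - 5): x = 0

Step 5 divides both sides by (x - 5). However, since x = 5, we have (x - 5) = 0. Division by zero is undefined, making this step invalid.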